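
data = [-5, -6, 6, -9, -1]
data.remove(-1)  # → [-5, -6, 6, -9]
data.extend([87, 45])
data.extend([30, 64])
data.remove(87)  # [-5, -6, 6, -9, 45, 30, 64]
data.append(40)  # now [-5, -6, 6, -9, 45, 30, 64, 40]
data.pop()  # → 40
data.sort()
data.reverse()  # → [64, 45, 30, 6, -5, -6, -9]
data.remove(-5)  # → [64, 45, 30, 6, -6, -9]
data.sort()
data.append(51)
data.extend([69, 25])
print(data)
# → [-9, -6, 6, 30, 45, 64, 51, 69, 25]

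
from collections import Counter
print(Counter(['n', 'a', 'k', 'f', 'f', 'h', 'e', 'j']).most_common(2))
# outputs [('f', 2), ('n', 1)]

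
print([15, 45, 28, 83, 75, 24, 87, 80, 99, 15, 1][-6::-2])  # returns [24, 83, 45]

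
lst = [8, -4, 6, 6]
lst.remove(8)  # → [-4, 6, 6]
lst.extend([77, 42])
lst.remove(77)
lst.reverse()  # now [42, 6, 6, -4]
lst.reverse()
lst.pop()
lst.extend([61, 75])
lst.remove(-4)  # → [6, 6, 61, 75]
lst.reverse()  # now [75, 61, 6, 6]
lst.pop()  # 6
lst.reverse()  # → [6, 61, 75]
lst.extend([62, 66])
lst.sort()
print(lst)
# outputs [6, 61, 62, 66, 75]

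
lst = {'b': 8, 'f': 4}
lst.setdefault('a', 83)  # 83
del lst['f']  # {'b': 8, 'a': 83}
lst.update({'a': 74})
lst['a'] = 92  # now {'b': 8, 'a': 92}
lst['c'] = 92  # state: {'b': 8, 'a': 92, 'c': 92}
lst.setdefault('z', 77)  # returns 77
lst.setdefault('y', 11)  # 11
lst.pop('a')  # 92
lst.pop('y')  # 11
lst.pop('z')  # 77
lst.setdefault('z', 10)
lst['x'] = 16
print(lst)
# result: {'b': 8, 'c': 92, 'z': 10, 'x': 16}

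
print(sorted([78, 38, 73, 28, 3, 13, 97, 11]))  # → [3, 11, 13, 28, 38, 73, 78, 97]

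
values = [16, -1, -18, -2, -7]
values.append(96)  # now [16, -1, -18, -2, -7, 96]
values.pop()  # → 96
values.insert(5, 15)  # [16, -1, -18, -2, -7, 15]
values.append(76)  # [16, -1, -18, -2, -7, 15, 76]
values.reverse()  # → [76, 15, -7, -2, -18, -1, 16]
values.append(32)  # [76, 15, -7, -2, -18, -1, 16, 32]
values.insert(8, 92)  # [76, 15, -7, -2, -18, -1, 16, 32, 92]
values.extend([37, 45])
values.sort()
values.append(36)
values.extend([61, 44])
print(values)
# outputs [-18, -7, -2, -1, 15, 16, 32, 37, 45, 76, 92, 36, 61, 44]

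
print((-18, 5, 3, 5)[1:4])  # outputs (5, 3, 5)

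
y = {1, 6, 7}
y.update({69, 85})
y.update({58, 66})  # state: {1, 6, 7, 58, 66, 69, 85}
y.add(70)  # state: {1, 6, 7, 58, 66, 69, 70, 85}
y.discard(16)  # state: {1, 6, 7, 58, 66, 69, 70, 85}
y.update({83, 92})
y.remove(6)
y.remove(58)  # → {1, 7, 66, 69, 70, 83, 85, 92}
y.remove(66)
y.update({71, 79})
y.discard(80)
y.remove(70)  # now {1, 7, 69, 71, 79, 83, 85, 92}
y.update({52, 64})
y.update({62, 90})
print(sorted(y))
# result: [1, 7, 52, 62, 64, 69, 71, 79, 83, 85, 90, 92]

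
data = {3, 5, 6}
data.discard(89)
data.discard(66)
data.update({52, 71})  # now {3, 5, 6, 52, 71}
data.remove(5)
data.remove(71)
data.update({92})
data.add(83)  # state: {3, 6, 52, 83, 92}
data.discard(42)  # {3, 6, 52, 83, 92}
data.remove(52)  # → {3, 6, 83, 92}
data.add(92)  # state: {3, 6, 83, 92}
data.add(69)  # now {3, 6, 69, 83, 92}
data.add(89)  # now {3, 6, 69, 83, 89, 92}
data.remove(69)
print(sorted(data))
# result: [3, 6, 83, 89, 92]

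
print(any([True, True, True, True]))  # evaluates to True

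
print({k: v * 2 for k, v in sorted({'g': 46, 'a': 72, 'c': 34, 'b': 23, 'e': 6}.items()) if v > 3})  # {'a': 144, 'b': 46, 'c': 68, 'e': 12, 'g': 92}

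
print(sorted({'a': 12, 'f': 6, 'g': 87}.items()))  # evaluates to [('a', 12), ('f', 6), ('g', 87)]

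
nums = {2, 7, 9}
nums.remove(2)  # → {7, 9}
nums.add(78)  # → {7, 9, 78}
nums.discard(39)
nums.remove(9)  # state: {7, 78}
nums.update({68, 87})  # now {7, 68, 78, 87}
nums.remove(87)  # {7, 68, 78}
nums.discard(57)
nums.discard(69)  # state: {7, 68, 78}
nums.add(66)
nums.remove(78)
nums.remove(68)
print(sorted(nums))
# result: [7, 66]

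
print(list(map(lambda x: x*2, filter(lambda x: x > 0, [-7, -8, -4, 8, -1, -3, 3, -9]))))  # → [16, 6]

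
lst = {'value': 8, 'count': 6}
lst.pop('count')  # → 6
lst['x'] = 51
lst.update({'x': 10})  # {'value': 8, 'x': 10}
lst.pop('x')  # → 10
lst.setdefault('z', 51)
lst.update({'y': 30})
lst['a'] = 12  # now {'value': 8, 'z': 51, 'y': 30, 'a': 12}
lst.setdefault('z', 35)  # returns 51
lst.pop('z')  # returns 51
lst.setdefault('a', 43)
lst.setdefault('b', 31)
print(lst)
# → {'value': 8, 'y': 30, 'a': 12, 'b': 31}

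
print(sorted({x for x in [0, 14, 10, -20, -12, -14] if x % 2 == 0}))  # [-20, -14, -12, 0, 10, 14]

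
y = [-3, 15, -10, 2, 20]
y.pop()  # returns 20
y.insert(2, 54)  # [-3, 15, 54, -10, 2]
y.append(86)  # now [-3, 15, 54, -10, 2, 86]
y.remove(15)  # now [-3, 54, -10, 2, 86]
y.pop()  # 86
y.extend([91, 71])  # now [-3, 54, -10, 2, 91, 71]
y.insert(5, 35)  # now [-3, 54, -10, 2, 91, 35, 71]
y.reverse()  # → [71, 35, 91, 2, -10, 54, -3]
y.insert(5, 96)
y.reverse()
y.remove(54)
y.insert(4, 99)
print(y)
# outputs [-3, 96, -10, 2, 99, 91, 35, 71]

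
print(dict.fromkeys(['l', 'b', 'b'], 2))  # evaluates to {'l': 2, 'b': 2}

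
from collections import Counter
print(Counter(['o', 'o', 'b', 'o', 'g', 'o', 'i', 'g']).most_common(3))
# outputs [('o', 4), ('g', 2), ('b', 1)]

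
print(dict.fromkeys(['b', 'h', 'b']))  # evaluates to {'b': None, 'h': None}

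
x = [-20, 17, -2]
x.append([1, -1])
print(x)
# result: [-20, 17, -2, [1, -1]]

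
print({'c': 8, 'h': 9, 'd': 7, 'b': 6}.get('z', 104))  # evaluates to 104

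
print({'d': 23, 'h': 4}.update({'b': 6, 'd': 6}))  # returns None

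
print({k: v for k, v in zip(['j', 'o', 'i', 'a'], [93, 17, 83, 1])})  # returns {'j': 93, 'o': 17, 'i': 83, 'a': 1}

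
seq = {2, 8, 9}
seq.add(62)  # {2, 8, 9, 62}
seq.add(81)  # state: {2, 8, 9, 62, 81}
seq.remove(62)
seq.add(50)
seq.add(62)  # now {2, 8, 9, 50, 62, 81}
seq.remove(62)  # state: {2, 8, 9, 50, 81}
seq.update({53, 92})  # {2, 8, 9, 50, 53, 81, 92}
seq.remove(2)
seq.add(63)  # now {8, 9, 50, 53, 63, 81, 92}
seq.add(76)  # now {8, 9, 50, 53, 63, 76, 81, 92}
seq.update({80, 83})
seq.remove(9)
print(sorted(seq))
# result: [8, 50, 53, 63, 76, 80, 81, 83, 92]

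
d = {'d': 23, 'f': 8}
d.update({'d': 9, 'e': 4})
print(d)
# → {'d': 9, 'f': 8, 'e': 4}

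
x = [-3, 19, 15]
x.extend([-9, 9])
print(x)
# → [-3, 19, 15, -9, 9]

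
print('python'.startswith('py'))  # True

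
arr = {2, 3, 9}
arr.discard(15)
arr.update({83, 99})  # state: {2, 3, 9, 83, 99}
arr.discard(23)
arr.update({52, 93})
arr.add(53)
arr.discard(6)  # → {2, 3, 9, 52, 53, 83, 93, 99}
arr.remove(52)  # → {2, 3, 9, 53, 83, 93, 99}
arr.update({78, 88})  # {2, 3, 9, 53, 78, 83, 88, 93, 99}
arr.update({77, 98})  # {2, 3, 9, 53, 77, 78, 83, 88, 93, 98, 99}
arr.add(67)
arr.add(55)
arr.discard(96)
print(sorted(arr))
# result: [2, 3, 9, 53, 55, 67, 77, 78, 83, 88, 93, 98, 99]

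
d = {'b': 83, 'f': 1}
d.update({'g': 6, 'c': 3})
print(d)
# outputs {'b': 83, 'f': 1, 'g': 6, 'c': 3}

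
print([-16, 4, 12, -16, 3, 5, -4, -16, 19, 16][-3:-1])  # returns [-16, 19]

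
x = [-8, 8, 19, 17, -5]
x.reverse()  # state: [-5, 17, 19, 8, -8]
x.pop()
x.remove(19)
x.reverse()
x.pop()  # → -5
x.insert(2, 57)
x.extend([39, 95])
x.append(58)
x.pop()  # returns 58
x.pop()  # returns 95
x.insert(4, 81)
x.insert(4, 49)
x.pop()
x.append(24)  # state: [8, 17, 57, 39, 49, 24]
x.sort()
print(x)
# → [8, 17, 24, 39, 49, 57]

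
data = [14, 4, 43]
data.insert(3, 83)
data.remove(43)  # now [14, 4, 83]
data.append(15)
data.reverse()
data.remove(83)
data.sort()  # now [4, 14, 15]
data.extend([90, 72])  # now [4, 14, 15, 90, 72]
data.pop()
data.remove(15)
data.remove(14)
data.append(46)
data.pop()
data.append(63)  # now [4, 90, 63]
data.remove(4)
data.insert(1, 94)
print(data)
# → [90, 94, 63]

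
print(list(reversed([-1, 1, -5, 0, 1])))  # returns [1, 0, -5, 1, -1]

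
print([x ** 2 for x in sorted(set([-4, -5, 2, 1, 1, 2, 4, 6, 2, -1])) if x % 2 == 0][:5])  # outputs [16, 4, 16, 36]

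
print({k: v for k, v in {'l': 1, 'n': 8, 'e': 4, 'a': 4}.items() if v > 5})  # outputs {'n': 8}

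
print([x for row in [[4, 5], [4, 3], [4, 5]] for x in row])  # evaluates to [4, 5, 4, 3, 4, 5]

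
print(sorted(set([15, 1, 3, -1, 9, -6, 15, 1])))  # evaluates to [-6, -1, 1, 3, 9, 15]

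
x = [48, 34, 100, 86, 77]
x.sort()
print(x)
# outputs [34, 48, 77, 86, 100]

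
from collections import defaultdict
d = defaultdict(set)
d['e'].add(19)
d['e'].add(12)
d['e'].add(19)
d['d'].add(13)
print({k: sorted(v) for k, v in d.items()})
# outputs {'e': [12, 19], 'd': [13]}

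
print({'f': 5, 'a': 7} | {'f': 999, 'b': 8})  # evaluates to {'f': 999, 'a': 7, 'b': 8}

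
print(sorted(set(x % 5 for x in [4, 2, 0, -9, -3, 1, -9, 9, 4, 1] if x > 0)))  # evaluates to [1, 2, 4]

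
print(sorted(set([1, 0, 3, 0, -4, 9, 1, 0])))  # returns [-4, 0, 1, 3, 9]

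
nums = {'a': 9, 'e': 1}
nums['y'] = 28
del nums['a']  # {'e': 1, 'y': 28}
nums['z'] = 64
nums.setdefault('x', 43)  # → 43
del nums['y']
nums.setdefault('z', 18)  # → 64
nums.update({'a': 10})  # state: {'e': 1, 'z': 64, 'x': 43, 'a': 10}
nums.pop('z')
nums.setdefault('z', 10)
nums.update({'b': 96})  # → {'e': 1, 'x': 43, 'a': 10, 'z': 10, 'b': 96}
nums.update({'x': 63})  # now {'e': 1, 'x': 63, 'a': 10, 'z': 10, 'b': 96}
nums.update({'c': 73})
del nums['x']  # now {'e': 1, 'a': 10, 'z': 10, 'b': 96, 'c': 73}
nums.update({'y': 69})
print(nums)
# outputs {'e': 1, 'a': 10, 'z': 10, 'b': 96, 'c': 73, 'y': 69}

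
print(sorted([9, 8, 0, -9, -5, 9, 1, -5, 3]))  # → [-9, -5, -5, 0, 1, 3, 8, 9, 9]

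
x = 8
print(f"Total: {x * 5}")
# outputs Total: 40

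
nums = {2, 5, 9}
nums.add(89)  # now {2, 5, 9, 89}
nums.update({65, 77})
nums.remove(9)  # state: {2, 5, 65, 77, 89}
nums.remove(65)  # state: {2, 5, 77, 89}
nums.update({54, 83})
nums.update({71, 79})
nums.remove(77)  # {2, 5, 54, 71, 79, 83, 89}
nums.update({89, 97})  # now {2, 5, 54, 71, 79, 83, 89, 97}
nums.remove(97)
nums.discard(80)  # {2, 5, 54, 71, 79, 83, 89}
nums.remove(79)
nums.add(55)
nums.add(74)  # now {2, 5, 54, 55, 71, 74, 83, 89}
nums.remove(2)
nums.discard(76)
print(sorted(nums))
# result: [5, 54, 55, 71, 74, 83, 89]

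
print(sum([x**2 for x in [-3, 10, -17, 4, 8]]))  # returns 478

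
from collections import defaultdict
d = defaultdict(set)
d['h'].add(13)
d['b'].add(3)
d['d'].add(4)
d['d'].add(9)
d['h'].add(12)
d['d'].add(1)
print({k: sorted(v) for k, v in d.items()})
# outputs {'h': [12, 13], 'b': [3], 'd': [1, 4, 9]}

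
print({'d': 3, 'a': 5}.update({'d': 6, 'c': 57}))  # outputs None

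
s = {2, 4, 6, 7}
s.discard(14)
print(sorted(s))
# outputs [2, 4, 6, 7]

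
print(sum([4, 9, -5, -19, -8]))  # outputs -19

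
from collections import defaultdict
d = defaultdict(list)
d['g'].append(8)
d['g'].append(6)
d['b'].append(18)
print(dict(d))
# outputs {'g': [8, 6], 'b': [18]}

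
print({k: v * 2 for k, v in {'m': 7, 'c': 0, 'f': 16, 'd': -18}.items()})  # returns {'m': 14, 'c': 0, 'f': 32, 'd': -36}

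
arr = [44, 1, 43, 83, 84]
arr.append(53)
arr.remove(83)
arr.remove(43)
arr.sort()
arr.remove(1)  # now [44, 53, 84]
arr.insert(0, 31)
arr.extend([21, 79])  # [31, 44, 53, 84, 21, 79]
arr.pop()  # 79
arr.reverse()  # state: [21, 84, 53, 44, 31]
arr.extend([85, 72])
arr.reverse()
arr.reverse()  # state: [21, 84, 53, 44, 31, 85, 72]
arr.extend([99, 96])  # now [21, 84, 53, 44, 31, 85, 72, 99, 96]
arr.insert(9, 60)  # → [21, 84, 53, 44, 31, 85, 72, 99, 96, 60]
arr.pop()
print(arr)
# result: [21, 84, 53, 44, 31, 85, 72, 99, 96]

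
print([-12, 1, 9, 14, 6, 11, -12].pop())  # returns -12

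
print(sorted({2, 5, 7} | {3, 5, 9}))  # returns [2, 3, 5, 7, 9]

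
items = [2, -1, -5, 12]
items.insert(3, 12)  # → [2, -1, -5, 12, 12]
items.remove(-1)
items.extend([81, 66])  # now [2, -5, 12, 12, 81, 66]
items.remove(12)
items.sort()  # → [-5, 2, 12, 66, 81]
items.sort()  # [-5, 2, 12, 66, 81]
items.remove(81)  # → [-5, 2, 12, 66]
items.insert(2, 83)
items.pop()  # 66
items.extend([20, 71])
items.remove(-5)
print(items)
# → [2, 83, 12, 20, 71]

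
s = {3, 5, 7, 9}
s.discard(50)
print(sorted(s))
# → [3, 5, 7, 9]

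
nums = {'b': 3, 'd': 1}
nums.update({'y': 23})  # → {'b': 3, 'd': 1, 'y': 23}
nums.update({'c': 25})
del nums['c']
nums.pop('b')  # 3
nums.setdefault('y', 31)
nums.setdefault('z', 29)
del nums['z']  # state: {'d': 1, 'y': 23}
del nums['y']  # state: {'d': 1}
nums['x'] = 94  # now {'d': 1, 'x': 94}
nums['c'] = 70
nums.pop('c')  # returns 70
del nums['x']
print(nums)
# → {'d': 1}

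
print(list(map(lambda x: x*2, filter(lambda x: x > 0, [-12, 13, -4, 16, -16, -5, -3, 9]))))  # [26, 32, 18]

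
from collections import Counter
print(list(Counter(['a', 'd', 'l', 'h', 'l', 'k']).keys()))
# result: ['a', 'd', 'l', 'h', 'k']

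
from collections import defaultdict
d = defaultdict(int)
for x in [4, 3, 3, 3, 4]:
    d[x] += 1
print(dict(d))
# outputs {4: 2, 3: 3}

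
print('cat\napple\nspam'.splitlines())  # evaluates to ['cat', 'apple', 'spam']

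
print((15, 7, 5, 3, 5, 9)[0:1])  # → (15,)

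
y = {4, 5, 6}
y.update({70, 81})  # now {4, 5, 6, 70, 81}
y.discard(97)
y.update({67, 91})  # {4, 5, 6, 67, 70, 81, 91}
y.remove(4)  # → {5, 6, 67, 70, 81, 91}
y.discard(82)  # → {5, 6, 67, 70, 81, 91}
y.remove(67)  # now {5, 6, 70, 81, 91}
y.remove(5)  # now {6, 70, 81, 91}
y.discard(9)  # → {6, 70, 81, 91}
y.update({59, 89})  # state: {6, 59, 70, 81, 89, 91}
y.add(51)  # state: {6, 51, 59, 70, 81, 89, 91}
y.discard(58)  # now {6, 51, 59, 70, 81, 89, 91}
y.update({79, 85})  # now {6, 51, 59, 70, 79, 81, 85, 89, 91}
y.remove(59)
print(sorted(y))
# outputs [6, 51, 70, 79, 81, 85, 89, 91]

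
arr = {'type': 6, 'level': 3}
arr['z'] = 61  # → {'type': 6, 'level': 3, 'z': 61}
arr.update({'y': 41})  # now {'type': 6, 'level': 3, 'z': 61, 'y': 41}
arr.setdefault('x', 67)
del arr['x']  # {'type': 6, 'level': 3, 'z': 61, 'y': 41}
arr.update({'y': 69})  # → {'type': 6, 'level': 3, 'z': 61, 'y': 69}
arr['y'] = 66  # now {'type': 6, 'level': 3, 'z': 61, 'y': 66}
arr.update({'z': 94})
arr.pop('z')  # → 94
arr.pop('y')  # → 66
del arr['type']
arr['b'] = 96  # {'level': 3, 'b': 96}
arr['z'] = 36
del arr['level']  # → {'b': 96, 'z': 36}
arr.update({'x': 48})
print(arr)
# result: {'b': 96, 'z': 36, 'x': 48}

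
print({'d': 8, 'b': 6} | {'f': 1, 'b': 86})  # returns {'d': 8, 'b': 86, 'f': 1}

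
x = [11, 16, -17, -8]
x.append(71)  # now [11, 16, -17, -8, 71]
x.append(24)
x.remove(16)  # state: [11, -17, -8, 71, 24]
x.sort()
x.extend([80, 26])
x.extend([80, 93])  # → [-17, -8, 11, 24, 71, 80, 26, 80, 93]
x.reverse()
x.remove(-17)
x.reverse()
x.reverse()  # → [93, 80, 26, 80, 71, 24, 11, -8]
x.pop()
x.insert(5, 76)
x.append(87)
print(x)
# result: [93, 80, 26, 80, 71, 76, 24, 11, 87]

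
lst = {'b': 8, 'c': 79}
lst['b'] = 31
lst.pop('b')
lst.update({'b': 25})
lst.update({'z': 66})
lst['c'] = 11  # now {'c': 11, 'b': 25, 'z': 66}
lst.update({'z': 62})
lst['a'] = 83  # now {'c': 11, 'b': 25, 'z': 62, 'a': 83}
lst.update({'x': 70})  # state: {'c': 11, 'b': 25, 'z': 62, 'a': 83, 'x': 70}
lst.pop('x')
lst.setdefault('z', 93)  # 62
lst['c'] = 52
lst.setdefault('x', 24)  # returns 24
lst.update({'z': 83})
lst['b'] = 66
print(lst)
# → {'c': 52, 'b': 66, 'z': 83, 'a': 83, 'x': 24}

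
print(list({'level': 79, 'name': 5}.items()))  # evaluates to [('level', 79), ('name', 5)]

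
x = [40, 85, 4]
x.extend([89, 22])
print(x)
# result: [40, 85, 4, 89, 22]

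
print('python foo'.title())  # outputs Python Foo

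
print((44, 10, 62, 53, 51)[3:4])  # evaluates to (53,)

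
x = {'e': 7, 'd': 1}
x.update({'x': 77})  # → {'e': 7, 'd': 1, 'x': 77}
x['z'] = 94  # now {'e': 7, 'd': 1, 'x': 77, 'z': 94}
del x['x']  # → {'e': 7, 'd': 1, 'z': 94}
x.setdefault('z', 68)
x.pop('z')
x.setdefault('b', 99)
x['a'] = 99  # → {'e': 7, 'd': 1, 'b': 99, 'a': 99}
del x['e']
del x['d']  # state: {'b': 99, 'a': 99}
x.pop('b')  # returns 99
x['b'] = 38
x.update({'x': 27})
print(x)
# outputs {'a': 99, 'b': 38, 'x': 27}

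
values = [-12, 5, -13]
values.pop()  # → -13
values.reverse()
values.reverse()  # [-12, 5]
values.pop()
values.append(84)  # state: [-12, 84]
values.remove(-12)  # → [84]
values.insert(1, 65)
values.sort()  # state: [65, 84]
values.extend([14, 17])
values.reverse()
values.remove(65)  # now [17, 14, 84]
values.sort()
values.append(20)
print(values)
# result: [14, 17, 84, 20]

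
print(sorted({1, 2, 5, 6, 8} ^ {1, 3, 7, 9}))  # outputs [2, 3, 5, 6, 7, 8, 9]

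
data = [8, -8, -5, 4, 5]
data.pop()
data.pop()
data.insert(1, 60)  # [8, 60, -8, -5]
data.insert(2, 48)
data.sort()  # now [-8, -5, 8, 48, 60]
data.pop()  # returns 60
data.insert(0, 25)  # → [25, -8, -5, 8, 48]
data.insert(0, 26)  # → [26, 25, -8, -5, 8, 48]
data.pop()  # 48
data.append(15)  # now [26, 25, -8, -5, 8, 15]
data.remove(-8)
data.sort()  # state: [-5, 8, 15, 25, 26]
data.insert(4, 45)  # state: [-5, 8, 15, 25, 45, 26]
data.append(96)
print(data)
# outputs [-5, 8, 15, 25, 45, 26, 96]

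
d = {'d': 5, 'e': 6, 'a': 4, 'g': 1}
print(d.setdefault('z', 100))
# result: 100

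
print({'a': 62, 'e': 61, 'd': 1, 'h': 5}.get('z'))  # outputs None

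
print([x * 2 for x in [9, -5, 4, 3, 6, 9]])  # [18, -10, 8, 6, 12, 18]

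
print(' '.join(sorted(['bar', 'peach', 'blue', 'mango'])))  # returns bar blue mango peach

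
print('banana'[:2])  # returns ba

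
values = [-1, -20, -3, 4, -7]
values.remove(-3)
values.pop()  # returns -7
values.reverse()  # [4, -20, -1]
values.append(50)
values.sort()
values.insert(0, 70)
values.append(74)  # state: [70, -20, -1, 4, 50, 74]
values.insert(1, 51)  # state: [70, 51, -20, -1, 4, 50, 74]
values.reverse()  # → [74, 50, 4, -1, -20, 51, 70]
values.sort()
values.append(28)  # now [-20, -1, 4, 50, 51, 70, 74, 28]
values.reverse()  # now [28, 74, 70, 51, 50, 4, -1, -20]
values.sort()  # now [-20, -1, 4, 28, 50, 51, 70, 74]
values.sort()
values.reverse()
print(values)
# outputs [74, 70, 51, 50, 28, 4, -1, -20]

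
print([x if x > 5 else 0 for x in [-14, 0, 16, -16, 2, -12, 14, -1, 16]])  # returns [0, 0, 16, 0, 0, 0, 14, 0, 16]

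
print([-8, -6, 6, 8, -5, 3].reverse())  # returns None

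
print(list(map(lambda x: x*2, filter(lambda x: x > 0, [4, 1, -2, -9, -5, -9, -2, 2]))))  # [8, 2, 4]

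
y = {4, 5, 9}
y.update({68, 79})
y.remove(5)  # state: {4, 9, 68, 79}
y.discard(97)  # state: {4, 9, 68, 79}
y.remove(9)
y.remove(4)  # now {68, 79}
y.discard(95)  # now {68, 79}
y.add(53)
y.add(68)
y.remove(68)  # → {53, 79}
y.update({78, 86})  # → {53, 78, 79, 86}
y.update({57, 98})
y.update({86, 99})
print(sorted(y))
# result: [53, 57, 78, 79, 86, 98, 99]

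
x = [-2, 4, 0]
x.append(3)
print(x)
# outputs [-2, 4, 0, 3]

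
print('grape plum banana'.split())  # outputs ['grape', 'plum', 'banana']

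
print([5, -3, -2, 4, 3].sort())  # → None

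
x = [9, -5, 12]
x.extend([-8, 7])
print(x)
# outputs [9, -5, 12, -8, 7]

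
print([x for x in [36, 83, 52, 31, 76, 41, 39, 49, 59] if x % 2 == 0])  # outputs [36, 52, 76]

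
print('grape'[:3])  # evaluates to gra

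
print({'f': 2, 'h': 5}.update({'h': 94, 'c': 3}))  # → None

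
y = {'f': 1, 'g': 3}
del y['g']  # {'f': 1}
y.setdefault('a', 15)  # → 15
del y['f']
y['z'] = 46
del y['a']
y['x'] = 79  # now {'z': 46, 'x': 79}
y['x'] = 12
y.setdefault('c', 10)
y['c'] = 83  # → {'z': 46, 'x': 12, 'c': 83}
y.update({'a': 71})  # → {'z': 46, 'x': 12, 'c': 83, 'a': 71}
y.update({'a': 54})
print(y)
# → {'z': 46, 'x': 12, 'c': 83, 'a': 54}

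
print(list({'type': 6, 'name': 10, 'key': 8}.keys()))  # ['type', 'name', 'key']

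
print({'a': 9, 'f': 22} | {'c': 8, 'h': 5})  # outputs {'a': 9, 'f': 22, 'c': 8, 'h': 5}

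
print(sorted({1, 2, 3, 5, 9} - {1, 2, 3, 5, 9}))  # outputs []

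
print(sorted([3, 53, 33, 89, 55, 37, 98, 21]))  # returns [3, 21, 33, 37, 53, 55, 89, 98]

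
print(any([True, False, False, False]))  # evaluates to True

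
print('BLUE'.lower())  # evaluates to blue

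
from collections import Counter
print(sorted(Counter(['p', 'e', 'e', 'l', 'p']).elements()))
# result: ['e', 'e', 'l', 'p', 'p']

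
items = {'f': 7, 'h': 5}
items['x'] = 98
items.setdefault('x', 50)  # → 98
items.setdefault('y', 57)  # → 57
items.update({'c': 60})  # {'f': 7, 'h': 5, 'x': 98, 'y': 57, 'c': 60}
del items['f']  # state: {'h': 5, 'x': 98, 'y': 57, 'c': 60}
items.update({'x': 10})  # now {'h': 5, 'x': 10, 'y': 57, 'c': 60}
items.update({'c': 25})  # {'h': 5, 'x': 10, 'y': 57, 'c': 25}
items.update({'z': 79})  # {'h': 5, 'x': 10, 'y': 57, 'c': 25, 'z': 79}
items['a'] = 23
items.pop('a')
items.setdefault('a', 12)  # 12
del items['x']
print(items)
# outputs {'h': 5, 'y': 57, 'c': 25, 'z': 79, 'a': 12}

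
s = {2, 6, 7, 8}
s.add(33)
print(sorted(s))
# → [2, 6, 7, 8, 33]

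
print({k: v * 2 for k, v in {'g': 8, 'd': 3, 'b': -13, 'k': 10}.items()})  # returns {'g': 16, 'd': 6, 'b': -26, 'k': 20}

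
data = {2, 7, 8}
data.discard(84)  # {2, 7, 8}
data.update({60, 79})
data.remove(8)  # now {2, 7, 60, 79}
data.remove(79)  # {2, 7, 60}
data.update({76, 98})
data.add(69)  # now {2, 7, 60, 69, 76, 98}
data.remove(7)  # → {2, 60, 69, 76, 98}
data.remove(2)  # {60, 69, 76, 98}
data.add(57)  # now {57, 60, 69, 76, 98}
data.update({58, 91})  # {57, 58, 60, 69, 76, 91, 98}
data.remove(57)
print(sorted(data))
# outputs [58, 60, 69, 76, 91, 98]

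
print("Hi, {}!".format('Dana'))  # Hi, Dana!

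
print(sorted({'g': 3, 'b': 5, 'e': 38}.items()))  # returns [('b', 5), ('e', 38), ('g', 3)]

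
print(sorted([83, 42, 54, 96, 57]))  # [42, 54, 57, 83, 96]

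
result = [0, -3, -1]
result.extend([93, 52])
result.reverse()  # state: [52, 93, -1, -3, 0]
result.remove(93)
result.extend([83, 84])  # [52, -1, -3, 0, 83, 84]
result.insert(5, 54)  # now [52, -1, -3, 0, 83, 54, 84]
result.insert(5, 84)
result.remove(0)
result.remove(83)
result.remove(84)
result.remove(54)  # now [52, -1, -3, 84]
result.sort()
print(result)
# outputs [-3, -1, 52, 84]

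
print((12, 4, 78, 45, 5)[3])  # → 45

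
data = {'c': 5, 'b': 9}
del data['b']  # {'c': 5}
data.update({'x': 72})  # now {'c': 5, 'x': 72}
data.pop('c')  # 5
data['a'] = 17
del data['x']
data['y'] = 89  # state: {'a': 17, 'y': 89}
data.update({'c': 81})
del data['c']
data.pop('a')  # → 17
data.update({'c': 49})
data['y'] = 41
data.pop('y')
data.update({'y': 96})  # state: {'c': 49, 'y': 96}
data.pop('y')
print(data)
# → {'c': 49}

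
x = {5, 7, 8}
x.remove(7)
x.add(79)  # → {5, 8, 79}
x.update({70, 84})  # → {5, 8, 70, 79, 84}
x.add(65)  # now {5, 8, 65, 70, 79, 84}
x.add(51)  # {5, 8, 51, 65, 70, 79, 84}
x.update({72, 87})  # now {5, 8, 51, 65, 70, 72, 79, 84, 87}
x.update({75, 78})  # {5, 8, 51, 65, 70, 72, 75, 78, 79, 84, 87}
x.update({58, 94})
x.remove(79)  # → {5, 8, 51, 58, 65, 70, 72, 75, 78, 84, 87, 94}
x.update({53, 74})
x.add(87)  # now {5, 8, 51, 53, 58, 65, 70, 72, 74, 75, 78, 84, 87, 94}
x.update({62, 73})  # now {5, 8, 51, 53, 58, 62, 65, 70, 72, 73, 74, 75, 78, 84, 87, 94}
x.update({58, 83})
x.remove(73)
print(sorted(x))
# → [5, 8, 51, 53, 58, 62, 65, 70, 72, 74, 75, 78, 83, 84, 87, 94]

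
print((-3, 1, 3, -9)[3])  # -9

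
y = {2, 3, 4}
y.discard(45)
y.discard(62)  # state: {2, 3, 4}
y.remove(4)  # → {2, 3}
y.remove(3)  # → {2}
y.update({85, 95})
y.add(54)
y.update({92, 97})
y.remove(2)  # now {54, 85, 92, 95, 97}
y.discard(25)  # {54, 85, 92, 95, 97}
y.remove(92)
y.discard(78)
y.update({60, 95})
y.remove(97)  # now {54, 60, 85, 95}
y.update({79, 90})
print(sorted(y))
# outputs [54, 60, 79, 85, 90, 95]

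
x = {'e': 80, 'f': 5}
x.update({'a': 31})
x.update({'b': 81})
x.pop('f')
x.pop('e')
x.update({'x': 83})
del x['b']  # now {'a': 31, 'x': 83}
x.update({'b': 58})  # {'a': 31, 'x': 83, 'b': 58}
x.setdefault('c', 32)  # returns 32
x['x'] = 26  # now {'a': 31, 'x': 26, 'b': 58, 'c': 32}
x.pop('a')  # 31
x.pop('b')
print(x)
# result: {'x': 26, 'c': 32}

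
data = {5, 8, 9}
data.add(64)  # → {5, 8, 9, 64}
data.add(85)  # {5, 8, 9, 64, 85}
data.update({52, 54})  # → {5, 8, 9, 52, 54, 64, 85}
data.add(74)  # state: {5, 8, 9, 52, 54, 64, 74, 85}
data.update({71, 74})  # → {5, 8, 9, 52, 54, 64, 71, 74, 85}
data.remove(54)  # {5, 8, 9, 52, 64, 71, 74, 85}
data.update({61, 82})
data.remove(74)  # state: {5, 8, 9, 52, 61, 64, 71, 82, 85}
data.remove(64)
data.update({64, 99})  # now {5, 8, 9, 52, 61, 64, 71, 82, 85, 99}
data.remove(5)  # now {8, 9, 52, 61, 64, 71, 82, 85, 99}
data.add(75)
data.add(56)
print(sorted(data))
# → [8, 9, 52, 56, 61, 64, 71, 75, 82, 85, 99]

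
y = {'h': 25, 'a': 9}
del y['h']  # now {'a': 9}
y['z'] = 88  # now {'a': 9, 'z': 88}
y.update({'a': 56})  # {'a': 56, 'z': 88}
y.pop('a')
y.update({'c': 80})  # {'z': 88, 'c': 80}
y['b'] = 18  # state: {'z': 88, 'c': 80, 'b': 18}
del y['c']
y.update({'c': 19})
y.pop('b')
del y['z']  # {'c': 19}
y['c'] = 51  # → {'c': 51}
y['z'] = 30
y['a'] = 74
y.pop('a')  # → 74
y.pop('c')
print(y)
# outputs {'z': 30}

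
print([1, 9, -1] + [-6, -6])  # [1, 9, -1, -6, -6]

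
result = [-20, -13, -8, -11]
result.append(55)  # [-20, -13, -8, -11, 55]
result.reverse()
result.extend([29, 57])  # [55, -11, -8, -13, -20, 29, 57]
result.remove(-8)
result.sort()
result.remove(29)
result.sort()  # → [-20, -13, -11, 55, 57]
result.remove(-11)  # [-20, -13, 55, 57]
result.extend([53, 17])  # [-20, -13, 55, 57, 53, 17]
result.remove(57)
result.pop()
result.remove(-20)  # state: [-13, 55, 53]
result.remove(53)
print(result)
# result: [-13, 55]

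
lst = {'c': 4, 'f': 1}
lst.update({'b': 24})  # {'c': 4, 'f': 1, 'b': 24}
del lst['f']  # {'c': 4, 'b': 24}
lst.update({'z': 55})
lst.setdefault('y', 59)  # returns 59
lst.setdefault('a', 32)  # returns 32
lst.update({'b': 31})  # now {'c': 4, 'b': 31, 'z': 55, 'y': 59, 'a': 32}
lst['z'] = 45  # {'c': 4, 'b': 31, 'z': 45, 'y': 59, 'a': 32}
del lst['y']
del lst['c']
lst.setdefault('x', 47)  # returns 47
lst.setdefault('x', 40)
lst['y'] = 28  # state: {'b': 31, 'z': 45, 'a': 32, 'x': 47, 'y': 28}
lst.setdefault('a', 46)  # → 32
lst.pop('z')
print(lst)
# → {'b': 31, 'a': 32, 'x': 47, 'y': 28}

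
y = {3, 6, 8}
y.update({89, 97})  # {3, 6, 8, 89, 97}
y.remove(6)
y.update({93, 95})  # {3, 8, 89, 93, 95, 97}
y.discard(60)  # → {3, 8, 89, 93, 95, 97}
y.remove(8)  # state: {3, 89, 93, 95, 97}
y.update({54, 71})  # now {3, 54, 71, 89, 93, 95, 97}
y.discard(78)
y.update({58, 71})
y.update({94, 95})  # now {3, 54, 58, 71, 89, 93, 94, 95, 97}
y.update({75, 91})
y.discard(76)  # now {3, 54, 58, 71, 75, 89, 91, 93, 94, 95, 97}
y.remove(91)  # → {3, 54, 58, 71, 75, 89, 93, 94, 95, 97}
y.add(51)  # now {3, 51, 54, 58, 71, 75, 89, 93, 94, 95, 97}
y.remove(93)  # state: {3, 51, 54, 58, 71, 75, 89, 94, 95, 97}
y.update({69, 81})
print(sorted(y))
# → [3, 51, 54, 58, 69, 71, 75, 81, 89, 94, 95, 97]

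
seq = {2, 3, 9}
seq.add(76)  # {2, 3, 9, 76}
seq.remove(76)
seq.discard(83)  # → {2, 3, 9}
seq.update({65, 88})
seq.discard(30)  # {2, 3, 9, 65, 88}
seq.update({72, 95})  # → {2, 3, 9, 65, 72, 88, 95}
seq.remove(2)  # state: {3, 9, 65, 72, 88, 95}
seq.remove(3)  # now {9, 65, 72, 88, 95}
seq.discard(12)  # {9, 65, 72, 88, 95}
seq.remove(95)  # {9, 65, 72, 88}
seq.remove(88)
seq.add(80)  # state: {9, 65, 72, 80}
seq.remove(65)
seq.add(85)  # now {9, 72, 80, 85}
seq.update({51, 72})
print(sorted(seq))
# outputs [9, 51, 72, 80, 85]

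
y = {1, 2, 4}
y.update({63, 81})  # {1, 2, 4, 63, 81}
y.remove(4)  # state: {1, 2, 63, 81}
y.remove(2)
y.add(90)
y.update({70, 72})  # {1, 63, 70, 72, 81, 90}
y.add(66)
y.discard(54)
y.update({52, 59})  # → {1, 52, 59, 63, 66, 70, 72, 81, 90}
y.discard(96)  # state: {1, 52, 59, 63, 66, 70, 72, 81, 90}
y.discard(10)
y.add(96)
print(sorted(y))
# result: [1, 52, 59, 63, 66, 70, 72, 81, 90, 96]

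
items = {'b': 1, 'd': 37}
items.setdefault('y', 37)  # 37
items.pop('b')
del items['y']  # {'d': 37}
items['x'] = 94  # {'d': 37, 'x': 94}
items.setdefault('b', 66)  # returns 66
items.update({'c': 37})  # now {'d': 37, 'x': 94, 'b': 66, 'c': 37}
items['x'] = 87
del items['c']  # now {'d': 37, 'x': 87, 'b': 66}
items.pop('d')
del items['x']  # {'b': 66}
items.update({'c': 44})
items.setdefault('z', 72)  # 72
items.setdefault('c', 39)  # 44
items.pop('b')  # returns 66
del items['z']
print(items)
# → {'c': 44}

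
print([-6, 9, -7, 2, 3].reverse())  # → None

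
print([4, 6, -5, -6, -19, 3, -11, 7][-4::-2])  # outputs [-19, -5, 4]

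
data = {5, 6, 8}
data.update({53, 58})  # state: {5, 6, 8, 53, 58}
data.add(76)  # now {5, 6, 8, 53, 58, 76}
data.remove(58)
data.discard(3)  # {5, 6, 8, 53, 76}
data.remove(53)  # {5, 6, 8, 76}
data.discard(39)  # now {5, 6, 8, 76}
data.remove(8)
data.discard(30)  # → {5, 6, 76}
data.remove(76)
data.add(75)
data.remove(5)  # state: {6, 75}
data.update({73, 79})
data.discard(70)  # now {6, 73, 75, 79}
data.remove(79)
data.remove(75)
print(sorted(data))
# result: [6, 73]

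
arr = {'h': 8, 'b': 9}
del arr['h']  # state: {'b': 9}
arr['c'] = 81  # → {'b': 9, 'c': 81}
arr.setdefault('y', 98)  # 98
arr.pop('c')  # 81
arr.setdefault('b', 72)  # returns 9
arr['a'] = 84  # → {'b': 9, 'y': 98, 'a': 84}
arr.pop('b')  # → 9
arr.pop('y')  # 98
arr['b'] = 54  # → {'a': 84, 'b': 54}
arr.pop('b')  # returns 54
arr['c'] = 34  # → {'a': 84, 'c': 34}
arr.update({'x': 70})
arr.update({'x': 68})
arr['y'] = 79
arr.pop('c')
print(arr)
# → {'a': 84, 'x': 68, 'y': 79}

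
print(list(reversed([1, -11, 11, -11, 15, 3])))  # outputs [3, 15, -11, 11, -11, 1]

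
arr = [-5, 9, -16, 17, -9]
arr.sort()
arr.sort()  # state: [-16, -9, -5, 9, 17]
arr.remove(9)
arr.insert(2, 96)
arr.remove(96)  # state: [-16, -9, -5, 17]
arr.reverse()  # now [17, -5, -9, -16]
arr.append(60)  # [17, -5, -9, -16, 60]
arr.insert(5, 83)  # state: [17, -5, -9, -16, 60, 83]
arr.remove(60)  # [17, -5, -9, -16, 83]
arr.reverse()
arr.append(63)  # [83, -16, -9, -5, 17, 63]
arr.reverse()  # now [63, 17, -5, -9, -16, 83]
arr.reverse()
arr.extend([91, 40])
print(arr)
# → [83, -16, -9, -5, 17, 63, 91, 40]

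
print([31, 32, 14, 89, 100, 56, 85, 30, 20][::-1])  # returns [20, 30, 85, 56, 100, 89, 14, 32, 31]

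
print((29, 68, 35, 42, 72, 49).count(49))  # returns 1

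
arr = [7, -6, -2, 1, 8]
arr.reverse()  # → [8, 1, -2, -6, 7]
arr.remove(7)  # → [8, 1, -2, -6]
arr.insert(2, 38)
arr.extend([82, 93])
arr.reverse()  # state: [93, 82, -6, -2, 38, 1, 8]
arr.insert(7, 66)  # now [93, 82, -6, -2, 38, 1, 8, 66]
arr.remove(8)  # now [93, 82, -6, -2, 38, 1, 66]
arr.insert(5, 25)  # [93, 82, -6, -2, 38, 25, 1, 66]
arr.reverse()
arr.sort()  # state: [-6, -2, 1, 25, 38, 66, 82, 93]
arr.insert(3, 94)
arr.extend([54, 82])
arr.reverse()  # [82, 54, 93, 82, 66, 38, 25, 94, 1, -2, -6]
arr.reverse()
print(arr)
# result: [-6, -2, 1, 94, 25, 38, 66, 82, 93, 54, 82]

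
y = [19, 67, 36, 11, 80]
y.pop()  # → 80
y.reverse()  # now [11, 36, 67, 19]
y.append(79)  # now [11, 36, 67, 19, 79]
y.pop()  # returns 79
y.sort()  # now [11, 19, 36, 67]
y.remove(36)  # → [11, 19, 67]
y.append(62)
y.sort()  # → [11, 19, 62, 67]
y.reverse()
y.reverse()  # [11, 19, 62, 67]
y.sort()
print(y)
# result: [11, 19, 62, 67]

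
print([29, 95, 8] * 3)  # [29, 95, 8, 29, 95, 8, 29, 95, 8]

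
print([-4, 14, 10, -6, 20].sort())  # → None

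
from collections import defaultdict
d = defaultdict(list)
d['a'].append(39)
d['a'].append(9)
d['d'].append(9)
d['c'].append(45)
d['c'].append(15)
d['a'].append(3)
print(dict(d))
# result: {'a': [39, 9, 3], 'd': [9], 'c': [45, 15]}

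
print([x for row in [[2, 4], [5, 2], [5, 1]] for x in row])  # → [2, 4, 5, 2, 5, 1]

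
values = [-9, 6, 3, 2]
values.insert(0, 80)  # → [80, -9, 6, 3, 2]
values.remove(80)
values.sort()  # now [-9, 2, 3, 6]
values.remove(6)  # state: [-9, 2, 3]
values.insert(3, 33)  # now [-9, 2, 3, 33]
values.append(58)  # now [-9, 2, 3, 33, 58]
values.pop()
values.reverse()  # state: [33, 3, 2, -9]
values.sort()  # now [-9, 2, 3, 33]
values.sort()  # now [-9, 2, 3, 33]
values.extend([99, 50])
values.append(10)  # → [-9, 2, 3, 33, 99, 50, 10]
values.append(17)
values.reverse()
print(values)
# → [17, 10, 50, 99, 33, 3, 2, -9]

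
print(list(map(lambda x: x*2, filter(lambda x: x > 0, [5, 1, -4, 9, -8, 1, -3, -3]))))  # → [10, 2, 18, 2]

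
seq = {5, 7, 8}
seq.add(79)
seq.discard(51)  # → {5, 7, 8, 79}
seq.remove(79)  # {5, 7, 8}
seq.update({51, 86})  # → {5, 7, 8, 51, 86}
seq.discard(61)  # {5, 7, 8, 51, 86}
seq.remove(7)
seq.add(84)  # {5, 8, 51, 84, 86}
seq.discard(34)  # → {5, 8, 51, 84, 86}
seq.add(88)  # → {5, 8, 51, 84, 86, 88}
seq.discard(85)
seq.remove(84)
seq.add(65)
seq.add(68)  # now {5, 8, 51, 65, 68, 86, 88}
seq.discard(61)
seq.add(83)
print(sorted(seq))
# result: [5, 8, 51, 65, 68, 83, 86, 88]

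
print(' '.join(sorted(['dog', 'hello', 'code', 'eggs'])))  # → code dog eggs hello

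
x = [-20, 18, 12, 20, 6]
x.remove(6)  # [-20, 18, 12, 20]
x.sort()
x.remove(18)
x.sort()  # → [-20, 12, 20]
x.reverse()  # [20, 12, -20]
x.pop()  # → -20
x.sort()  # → [12, 20]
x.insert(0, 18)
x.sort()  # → [12, 18, 20]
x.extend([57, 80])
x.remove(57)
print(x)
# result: [12, 18, 20, 80]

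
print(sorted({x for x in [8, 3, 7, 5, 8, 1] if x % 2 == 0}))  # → [8]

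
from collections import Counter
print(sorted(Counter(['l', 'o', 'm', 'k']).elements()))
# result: ['k', 'l', 'm', 'o']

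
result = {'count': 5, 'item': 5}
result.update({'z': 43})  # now {'count': 5, 'item': 5, 'z': 43}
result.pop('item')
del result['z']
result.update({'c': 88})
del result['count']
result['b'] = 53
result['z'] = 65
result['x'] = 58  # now {'c': 88, 'b': 53, 'z': 65, 'x': 58}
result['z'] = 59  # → {'c': 88, 'b': 53, 'z': 59, 'x': 58}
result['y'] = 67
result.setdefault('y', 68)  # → 67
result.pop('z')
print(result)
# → {'c': 88, 'b': 53, 'x': 58, 'y': 67}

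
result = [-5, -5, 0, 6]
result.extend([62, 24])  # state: [-5, -5, 0, 6, 62, 24]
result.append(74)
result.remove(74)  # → [-5, -5, 0, 6, 62, 24]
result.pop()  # 24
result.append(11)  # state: [-5, -5, 0, 6, 62, 11]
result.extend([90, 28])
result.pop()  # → 28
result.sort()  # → [-5, -5, 0, 6, 11, 62, 90]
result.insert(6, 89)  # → [-5, -5, 0, 6, 11, 62, 89, 90]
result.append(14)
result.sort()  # [-5, -5, 0, 6, 11, 14, 62, 89, 90]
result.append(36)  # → [-5, -5, 0, 6, 11, 14, 62, 89, 90, 36]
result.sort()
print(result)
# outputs [-5, -5, 0, 6, 11, 14, 36, 62, 89, 90]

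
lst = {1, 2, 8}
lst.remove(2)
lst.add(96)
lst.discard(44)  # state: {1, 8, 96}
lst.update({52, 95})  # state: {1, 8, 52, 95, 96}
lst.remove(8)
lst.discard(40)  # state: {1, 52, 95, 96}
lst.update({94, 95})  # {1, 52, 94, 95, 96}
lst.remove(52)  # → {1, 94, 95, 96}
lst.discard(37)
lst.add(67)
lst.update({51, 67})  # {1, 51, 67, 94, 95, 96}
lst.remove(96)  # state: {1, 51, 67, 94, 95}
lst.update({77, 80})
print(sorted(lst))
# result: [1, 51, 67, 77, 80, 94, 95]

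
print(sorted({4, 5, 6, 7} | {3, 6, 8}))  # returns [3, 4, 5, 6, 7, 8]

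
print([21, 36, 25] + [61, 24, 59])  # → [21, 36, 25, 61, 24, 59]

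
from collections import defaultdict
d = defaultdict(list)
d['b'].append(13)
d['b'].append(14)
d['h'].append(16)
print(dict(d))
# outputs {'b': [13, 14], 'h': [16]}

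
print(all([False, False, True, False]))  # False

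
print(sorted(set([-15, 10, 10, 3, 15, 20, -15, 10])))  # [-15, 3, 10, 15, 20]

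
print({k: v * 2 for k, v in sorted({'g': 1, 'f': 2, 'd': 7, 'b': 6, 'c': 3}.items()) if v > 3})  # {'b': 12, 'd': 14}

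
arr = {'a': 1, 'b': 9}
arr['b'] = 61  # {'a': 1, 'b': 61}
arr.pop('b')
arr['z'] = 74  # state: {'a': 1, 'z': 74}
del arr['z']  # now {'a': 1}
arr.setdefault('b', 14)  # 14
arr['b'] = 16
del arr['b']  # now {'a': 1}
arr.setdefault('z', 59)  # 59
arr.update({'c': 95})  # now {'a': 1, 'z': 59, 'c': 95}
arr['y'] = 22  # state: {'a': 1, 'z': 59, 'c': 95, 'y': 22}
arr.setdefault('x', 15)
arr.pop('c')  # 95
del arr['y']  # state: {'a': 1, 'z': 59, 'x': 15}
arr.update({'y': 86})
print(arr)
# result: {'a': 1, 'z': 59, 'x': 15, 'y': 86}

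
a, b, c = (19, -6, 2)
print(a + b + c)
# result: 15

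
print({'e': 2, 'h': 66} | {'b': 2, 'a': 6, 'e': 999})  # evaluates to {'e': 999, 'h': 66, 'b': 2, 'a': 6}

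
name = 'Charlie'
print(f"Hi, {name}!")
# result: Hi, Charlie!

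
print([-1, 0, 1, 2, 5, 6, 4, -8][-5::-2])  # [2, 0]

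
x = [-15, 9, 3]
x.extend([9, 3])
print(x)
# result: [-15, 9, 3, 9, 3]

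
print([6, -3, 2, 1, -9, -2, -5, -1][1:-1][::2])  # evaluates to [-3, 1, -2]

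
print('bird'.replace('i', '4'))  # b4rd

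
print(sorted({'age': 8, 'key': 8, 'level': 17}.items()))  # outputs [('age', 8), ('key', 8), ('level', 17)]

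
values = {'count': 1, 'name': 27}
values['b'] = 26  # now {'count': 1, 'name': 27, 'b': 26}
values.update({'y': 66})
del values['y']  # {'count': 1, 'name': 27, 'b': 26}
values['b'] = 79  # {'count': 1, 'name': 27, 'b': 79}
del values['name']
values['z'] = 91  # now {'count': 1, 'b': 79, 'z': 91}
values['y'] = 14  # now {'count': 1, 'b': 79, 'z': 91, 'y': 14}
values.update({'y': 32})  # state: {'count': 1, 'b': 79, 'z': 91, 'y': 32}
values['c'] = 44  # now {'count': 1, 'b': 79, 'z': 91, 'y': 32, 'c': 44}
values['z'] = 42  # {'count': 1, 'b': 79, 'z': 42, 'y': 32, 'c': 44}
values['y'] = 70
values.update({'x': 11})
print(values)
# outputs {'count': 1, 'b': 79, 'z': 42, 'y': 70, 'c': 44, 'x': 11}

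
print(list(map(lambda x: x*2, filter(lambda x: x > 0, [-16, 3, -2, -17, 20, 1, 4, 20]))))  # [6, 40, 2, 8, 40]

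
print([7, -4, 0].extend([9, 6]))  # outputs None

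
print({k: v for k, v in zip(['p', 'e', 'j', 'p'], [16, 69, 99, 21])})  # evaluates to {'p': 21, 'e': 69, 'j': 99}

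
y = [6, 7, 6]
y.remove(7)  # [6, 6]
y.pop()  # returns 6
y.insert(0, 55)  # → [55, 6]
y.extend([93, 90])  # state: [55, 6, 93, 90]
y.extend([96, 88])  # [55, 6, 93, 90, 96, 88]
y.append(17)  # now [55, 6, 93, 90, 96, 88, 17]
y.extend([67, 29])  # [55, 6, 93, 90, 96, 88, 17, 67, 29]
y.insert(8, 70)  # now [55, 6, 93, 90, 96, 88, 17, 67, 70, 29]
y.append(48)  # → [55, 6, 93, 90, 96, 88, 17, 67, 70, 29, 48]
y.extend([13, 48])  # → [55, 6, 93, 90, 96, 88, 17, 67, 70, 29, 48, 13, 48]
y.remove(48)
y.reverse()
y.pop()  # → 55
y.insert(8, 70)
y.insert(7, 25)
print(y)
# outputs [48, 13, 29, 70, 67, 17, 88, 25, 96, 70, 90, 93, 6]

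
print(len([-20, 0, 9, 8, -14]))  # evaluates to 5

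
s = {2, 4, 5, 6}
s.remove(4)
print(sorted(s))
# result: [2, 5, 6]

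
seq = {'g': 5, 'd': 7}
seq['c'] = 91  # {'g': 5, 'd': 7, 'c': 91}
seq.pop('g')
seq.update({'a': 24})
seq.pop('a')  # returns 24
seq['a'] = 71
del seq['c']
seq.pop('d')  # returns 7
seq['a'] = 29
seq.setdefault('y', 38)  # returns 38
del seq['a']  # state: {'y': 38}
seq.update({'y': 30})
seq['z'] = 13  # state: {'y': 30, 'z': 13}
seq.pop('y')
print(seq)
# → {'z': 13}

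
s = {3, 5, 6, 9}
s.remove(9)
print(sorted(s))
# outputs [3, 5, 6]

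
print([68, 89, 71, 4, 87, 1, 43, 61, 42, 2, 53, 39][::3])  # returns [68, 4, 43, 2]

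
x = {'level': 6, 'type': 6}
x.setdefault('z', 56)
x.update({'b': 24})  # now {'level': 6, 'type': 6, 'z': 56, 'b': 24}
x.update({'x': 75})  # {'level': 6, 'type': 6, 'z': 56, 'b': 24, 'x': 75}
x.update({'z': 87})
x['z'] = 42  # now {'level': 6, 'type': 6, 'z': 42, 'b': 24, 'x': 75}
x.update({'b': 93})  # {'level': 6, 'type': 6, 'z': 42, 'b': 93, 'x': 75}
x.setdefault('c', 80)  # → 80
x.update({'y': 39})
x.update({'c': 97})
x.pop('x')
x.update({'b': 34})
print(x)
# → {'level': 6, 'type': 6, 'z': 42, 'b': 34, 'c': 97, 'y': 39}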